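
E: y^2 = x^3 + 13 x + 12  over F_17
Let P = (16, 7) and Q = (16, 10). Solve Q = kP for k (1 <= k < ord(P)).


Enumerate multiples of P until we hit Q = (16, 10):
  1P = (16, 7)
  2P = (4, 14)
  3P = (1, 14)
  4P = (8, 4)
  5P = (12, 3)
  6P = (7, 2)
  7P = (9, 12)
  8P = (5, 7)
  9P = (13, 10)
  10P = (6, 0)
  11P = (13, 7)
  12P = (5, 10)
  13P = (9, 5)
  14P = (7, 15)
  15P = (12, 14)
  16P = (8, 13)
  17P = (1, 3)
  18P = (4, 3)
  19P = (16, 10)
Match found at i = 19.

k = 19


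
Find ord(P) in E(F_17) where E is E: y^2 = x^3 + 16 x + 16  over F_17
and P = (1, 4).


Compute successive multiples of P until we hit O:
  1P = (1, 4)
  2P = (14, 14)
  3P = (4, 12)
  4P = (4, 5)
  5P = (14, 3)
  6P = (1, 13)
  7P = O

ord(P) = 7


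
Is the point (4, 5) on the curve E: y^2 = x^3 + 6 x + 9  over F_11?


Check whether y^2 = x^3 + 6 x + 9 (mod 11) for (x, y) = (4, 5).
LHS: y^2 = 5^2 mod 11 = 3
RHS: x^3 + 6 x + 9 = 4^3 + 6*4 + 9 mod 11 = 9
LHS != RHS

No, not on the curve


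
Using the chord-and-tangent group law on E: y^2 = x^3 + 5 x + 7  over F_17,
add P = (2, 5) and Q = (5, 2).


P != Q, so use the chord formula.
s = (y2 - y1) / (x2 - x1) = (14) / (3) mod 17 = 16
x3 = s^2 - x1 - x2 mod 17 = 16^2 - 2 - 5 = 11
y3 = s (x1 - x3) - y1 mod 17 = 16 * (2 - 11) - 5 = 4

P + Q = (11, 4)


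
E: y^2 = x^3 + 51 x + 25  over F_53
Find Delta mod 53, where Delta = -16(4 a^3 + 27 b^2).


4 a^3 + 27 b^2 = 4*51^3 + 27*25^2 = 530604 + 16875 = 547479
Delta = -16 * (547479) = -8759664
Delta mod 53 = 17

Delta = 17 (mod 53)


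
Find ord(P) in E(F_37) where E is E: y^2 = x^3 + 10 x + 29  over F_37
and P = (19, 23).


Compute successive multiples of P until we hit O:
  1P = (19, 23)
  2P = (35, 36)
  3P = (13, 5)
  4P = (14, 29)
  5P = (1, 22)
  6P = (21, 18)
  7P = (31, 7)
  8P = (34, 34)
  ... (continuing to 35P)
  35P = O

ord(P) = 35


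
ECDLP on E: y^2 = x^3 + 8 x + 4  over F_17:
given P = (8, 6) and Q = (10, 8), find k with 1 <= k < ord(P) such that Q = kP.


Enumerate multiples of P until we hit Q = (10, 8):
  1P = (8, 6)
  2P = (3, 15)
  3P = (14, 15)
  4P = (10, 8)
Match found at i = 4.

k = 4


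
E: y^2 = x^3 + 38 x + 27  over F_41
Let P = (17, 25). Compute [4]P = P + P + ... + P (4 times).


k = 4 = 100_2 (binary, LSB first: 001)
Double-and-add from P = (17, 25):
  bit 0 = 0: acc unchanged = O
  bit 1 = 0: acc unchanged = O
  bit 2 = 1: acc = O + (29, 37) = (29, 37)

4P = (29, 37)


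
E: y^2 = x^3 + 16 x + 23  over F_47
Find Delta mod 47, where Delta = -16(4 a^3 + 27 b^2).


4 a^3 + 27 b^2 = 4*16^3 + 27*23^2 = 16384 + 14283 = 30667
Delta = -16 * (30667) = -490672
Delta mod 47 = 8

Delta = 8 (mod 47)


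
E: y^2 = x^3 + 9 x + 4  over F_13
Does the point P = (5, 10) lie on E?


Check whether y^2 = x^3 + 9 x + 4 (mod 13) for (x, y) = (5, 10).
LHS: y^2 = 10^2 mod 13 = 9
RHS: x^3 + 9 x + 4 = 5^3 + 9*5 + 4 mod 13 = 5
LHS != RHS

No, not on the curve


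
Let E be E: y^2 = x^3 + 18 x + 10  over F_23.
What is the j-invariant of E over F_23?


Delta = -16(4 a^3 + 27 b^2) mod 23 = 13
-1728 * (4 a)^3 = -1728 * (4*18)^3 mod 23 = 11
j = 11 * 13^(-1) mod 23 = 15

j = 15 (mod 23)


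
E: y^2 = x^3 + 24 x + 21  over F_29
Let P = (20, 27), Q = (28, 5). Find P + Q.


P != Q, so use the chord formula.
s = (y2 - y1) / (x2 - x1) = (7) / (8) mod 29 = 19
x3 = s^2 - x1 - x2 mod 29 = 19^2 - 20 - 28 = 23
y3 = s (x1 - x3) - y1 mod 29 = 19 * (20 - 23) - 27 = 3

P + Q = (23, 3)


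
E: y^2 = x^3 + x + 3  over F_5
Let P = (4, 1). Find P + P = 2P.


Doubling: s = (3 x1^2 + a) / (2 y1)
s = (3*4^2 + 1) / (2*1) mod 5 = 2
x3 = s^2 - 2 x1 mod 5 = 2^2 - 2*4 = 1
y3 = s (x1 - x3) - y1 mod 5 = 2 * (4 - 1) - 1 = 0

2P = (1, 0)


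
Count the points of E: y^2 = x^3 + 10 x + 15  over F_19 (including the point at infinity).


For each x in F_19, count y with y^2 = x^3 + 10 x + 15 mod 19:
  x = 1: RHS = 7, y in [8, 11]  -> 2 point(s)
  x = 2: RHS = 5, y in [9, 10]  -> 2 point(s)
  x = 4: RHS = 5, y in [9, 10]  -> 2 point(s)
  x = 5: RHS = 0, y in [0]  -> 1 point(s)
  x = 6: RHS = 6, y in [5, 14]  -> 2 point(s)
  x = 9: RHS = 17, y in [6, 13]  -> 2 point(s)
  x = 12: RHS = 1, y in [1, 18]  -> 2 point(s)
  x = 13: RHS = 5, y in [9, 10]  -> 2 point(s)
  x = 14: RHS = 11, y in [7, 12]  -> 2 point(s)
  x = 15: RHS = 6, y in [5, 14]  -> 2 point(s)
  x = 17: RHS = 6, y in [5, 14]  -> 2 point(s)
  x = 18: RHS = 4, y in [2, 17]  -> 2 point(s)
Affine points: 23. Add the point at infinity: total = 24.

#E(F_19) = 24


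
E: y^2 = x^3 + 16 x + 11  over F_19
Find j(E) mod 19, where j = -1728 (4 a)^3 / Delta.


Delta = -16(4 a^3 + 27 b^2) mod 19 = 15
-1728 * (4 a)^3 = -1728 * (4*16)^3 mod 19 = 1
j = 1 * 15^(-1) mod 19 = 14

j = 14 (mod 19)


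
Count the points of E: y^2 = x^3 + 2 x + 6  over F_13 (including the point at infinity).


For each x in F_13, count y with y^2 = x^3 + 2 x + 6 mod 13:
  x = 1: RHS = 9, y in [3, 10]  -> 2 point(s)
  x = 3: RHS = 0, y in [0]  -> 1 point(s)
  x = 4: RHS = 0, y in [0]  -> 1 point(s)
  x = 6: RHS = 0, y in [0]  -> 1 point(s)
  x = 7: RHS = 12, y in [5, 8]  -> 2 point(s)
  x = 8: RHS = 1, y in [1, 12]  -> 2 point(s)
  x = 9: RHS = 12, y in [5, 8]  -> 2 point(s)
  x = 10: RHS = 12, y in [5, 8]  -> 2 point(s)
  x = 12: RHS = 3, y in [4, 9]  -> 2 point(s)
Affine points: 15. Add the point at infinity: total = 16.

#E(F_13) = 16


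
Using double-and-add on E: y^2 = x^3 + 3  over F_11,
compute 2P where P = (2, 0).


k = 2 = 10_2 (binary, LSB first: 01)
Double-and-add from P = (2, 0):
  bit 0 = 0: acc unchanged = O
  bit 1 = 1: acc = O + O = O

2P = O


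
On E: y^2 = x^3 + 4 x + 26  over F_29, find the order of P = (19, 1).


Compute successive multiples of P until we hit O:
  1P = (19, 1)
  2P = (11, 26)
  3P = (21, 27)
  4P = (13, 19)
  5P = (6, 18)
  6P = (10, 14)
  7P = (25, 27)
  8P = (7, 22)
  ... (continuing to 27P)
  27P = O

ord(P) = 27


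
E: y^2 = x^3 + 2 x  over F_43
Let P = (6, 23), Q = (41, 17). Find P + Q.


P != Q, so use the chord formula.
s = (y2 - y1) / (x2 - x1) = (37) / (35) mod 43 = 33
x3 = s^2 - x1 - x2 mod 43 = 33^2 - 6 - 41 = 10
y3 = s (x1 - x3) - y1 mod 43 = 33 * (6 - 10) - 23 = 17

P + Q = (10, 17)


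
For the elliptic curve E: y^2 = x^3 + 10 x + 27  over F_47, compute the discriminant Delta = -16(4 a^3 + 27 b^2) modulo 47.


4 a^3 + 27 b^2 = 4*10^3 + 27*27^2 = 4000 + 19683 = 23683
Delta = -16 * (23683) = -378928
Delta mod 47 = 33

Delta = 33 (mod 47)


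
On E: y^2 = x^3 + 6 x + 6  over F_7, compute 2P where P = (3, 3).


Doubling: s = (3 x1^2 + a) / (2 y1)
s = (3*3^2 + 6) / (2*3) mod 7 = 2
x3 = s^2 - 2 x1 mod 7 = 2^2 - 2*3 = 5
y3 = s (x1 - x3) - y1 mod 7 = 2 * (3 - 5) - 3 = 0

2P = (5, 0)


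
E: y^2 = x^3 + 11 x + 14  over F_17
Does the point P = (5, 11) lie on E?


Check whether y^2 = x^3 + 11 x + 14 (mod 17) for (x, y) = (5, 11).
LHS: y^2 = 11^2 mod 17 = 2
RHS: x^3 + 11 x + 14 = 5^3 + 11*5 + 14 mod 17 = 7
LHS != RHS

No, not on the curve


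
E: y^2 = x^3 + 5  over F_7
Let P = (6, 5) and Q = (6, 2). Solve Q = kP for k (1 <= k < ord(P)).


Enumerate multiples of P until we hit Q = (6, 2):
  1P = (6, 5)
  2P = (3, 5)
  3P = (5, 2)
  4P = (5, 5)
  5P = (3, 2)
  6P = (6, 2)
Match found at i = 6.

k = 6


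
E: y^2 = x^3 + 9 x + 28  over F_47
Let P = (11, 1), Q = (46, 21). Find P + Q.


P != Q, so use the chord formula.
s = (y2 - y1) / (x2 - x1) = (20) / (35) mod 47 = 14
x3 = s^2 - x1 - x2 mod 47 = 14^2 - 11 - 46 = 45
y3 = s (x1 - x3) - y1 mod 47 = 14 * (11 - 45) - 1 = 40

P + Q = (45, 40)


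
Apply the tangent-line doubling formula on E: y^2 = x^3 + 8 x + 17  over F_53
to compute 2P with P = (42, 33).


Doubling: s = (3 x1^2 + a) / (2 y1)
s = (3*42^2 + 8) / (2*33) mod 53 = 0
x3 = s^2 - 2 x1 mod 53 = 0^2 - 2*42 = 22
y3 = s (x1 - x3) - y1 mod 53 = 0 * (42 - 22) - 33 = 20

2P = (22, 20)


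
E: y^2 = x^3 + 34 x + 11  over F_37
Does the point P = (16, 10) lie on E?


Check whether y^2 = x^3 + 34 x + 11 (mod 37) for (x, y) = (16, 10).
LHS: y^2 = 10^2 mod 37 = 26
RHS: x^3 + 34 x + 11 = 16^3 + 34*16 + 11 mod 37 = 26
LHS = RHS

Yes, on the curve


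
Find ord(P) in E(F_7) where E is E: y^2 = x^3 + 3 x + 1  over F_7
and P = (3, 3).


Compute successive multiples of P until we hit O:
  1P = (3, 3)
  2P = (5, 1)
  3P = (0, 1)
  4P = (6, 2)
  5P = (2, 6)
  6P = (4, 0)
  7P = (2, 1)
  8P = (6, 5)
  ... (continuing to 12P)
  12P = O

ord(P) = 12


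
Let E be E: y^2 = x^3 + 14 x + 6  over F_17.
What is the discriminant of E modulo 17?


4 a^3 + 27 b^2 = 4*14^3 + 27*6^2 = 10976 + 972 = 11948
Delta = -16 * (11948) = -191168
Delta mod 17 = 14

Delta = 14 (mod 17)


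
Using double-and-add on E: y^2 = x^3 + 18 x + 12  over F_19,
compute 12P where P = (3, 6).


k = 12 = 1100_2 (binary, LSB first: 0011)
Double-and-add from P = (3, 6):
  bit 0 = 0: acc unchanged = O
  bit 1 = 0: acc unchanged = O
  bit 2 = 1: acc = O + (7, 5) = (7, 5)
  bit 3 = 1: acc = (7, 5) + (16, 8) = (13, 12)

12P = (13, 12)


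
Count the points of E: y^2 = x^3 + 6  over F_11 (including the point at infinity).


For each x in F_11, count y with y^2 = x^3 + 0 x + 6 mod 11:
  x = 2: RHS = 3, y in [5, 6]  -> 2 point(s)
  x = 3: RHS = 0, y in [0]  -> 1 point(s)
  x = 4: RHS = 4, y in [2, 9]  -> 2 point(s)
  x = 8: RHS = 1, y in [1, 10]  -> 2 point(s)
  x = 9: RHS = 9, y in [3, 8]  -> 2 point(s)
  x = 10: RHS = 5, y in [4, 7]  -> 2 point(s)
Affine points: 11. Add the point at infinity: total = 12.

#E(F_11) = 12


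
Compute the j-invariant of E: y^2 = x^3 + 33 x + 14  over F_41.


Delta = -16(4 a^3 + 27 b^2) mod 41 = 2
-1728 * (4 a)^3 = -1728 * (4*33)^3 mod 41 = 13
j = 13 * 2^(-1) mod 41 = 27

j = 27 (mod 41)


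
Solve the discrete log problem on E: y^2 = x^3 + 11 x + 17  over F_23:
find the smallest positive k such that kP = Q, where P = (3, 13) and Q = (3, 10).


Enumerate multiples of P until we hit Q = (3, 10):
  1P = (3, 13)
  2P = (19, 22)
  3P = (5, 6)
  4P = (10, 0)
  5P = (5, 17)
  6P = (19, 1)
  7P = (3, 10)
Match found at i = 7.

k = 7


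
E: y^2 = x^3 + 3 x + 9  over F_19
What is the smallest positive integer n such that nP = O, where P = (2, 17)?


Compute successive multiples of P until we hit O:
  1P = (2, 17)
  2P = (16, 7)
  3P = (5, 15)
  4P = (4, 16)
  5P = (18, 10)
  6P = (15, 16)
  7P = (11, 10)
  8P = (12, 14)
  ... (continuing to 23P)
  23P = O

ord(P) = 23


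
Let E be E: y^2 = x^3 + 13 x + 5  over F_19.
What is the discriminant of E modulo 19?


4 a^3 + 27 b^2 = 4*13^3 + 27*5^2 = 8788 + 675 = 9463
Delta = -16 * (9463) = -151408
Delta mod 19 = 3

Delta = 3 (mod 19)


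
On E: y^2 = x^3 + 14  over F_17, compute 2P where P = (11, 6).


Doubling: s = (3 x1^2 + a) / (2 y1)
s = (3*11^2 + 0) / (2*6) mod 17 = 9
x3 = s^2 - 2 x1 mod 17 = 9^2 - 2*11 = 8
y3 = s (x1 - x3) - y1 mod 17 = 9 * (11 - 8) - 6 = 4

2P = (8, 4)


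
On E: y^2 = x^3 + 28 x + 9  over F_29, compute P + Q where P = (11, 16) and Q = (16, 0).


P != Q, so use the chord formula.
s = (y2 - y1) / (x2 - x1) = (13) / (5) mod 29 = 20
x3 = s^2 - x1 - x2 mod 29 = 20^2 - 11 - 16 = 25
y3 = s (x1 - x3) - y1 mod 29 = 20 * (11 - 25) - 16 = 23

P + Q = (25, 23)


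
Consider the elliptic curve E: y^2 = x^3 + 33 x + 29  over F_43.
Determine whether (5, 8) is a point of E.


Check whether y^2 = x^3 + 33 x + 29 (mod 43) for (x, y) = (5, 8).
LHS: y^2 = 8^2 mod 43 = 21
RHS: x^3 + 33 x + 29 = 5^3 + 33*5 + 29 mod 43 = 18
LHS != RHS

No, not on the curve


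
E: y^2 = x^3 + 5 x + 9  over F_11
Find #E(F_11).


For each x in F_11, count y with y^2 = x^3 + 5 x + 9 mod 11:
  x = 0: RHS = 9, y in [3, 8]  -> 2 point(s)
  x = 1: RHS = 4, y in [2, 9]  -> 2 point(s)
  x = 2: RHS = 5, y in [4, 7]  -> 2 point(s)
  x = 4: RHS = 5, y in [4, 7]  -> 2 point(s)
  x = 5: RHS = 5, y in [4, 7]  -> 2 point(s)
  x = 8: RHS = 0, y in [0]  -> 1 point(s)
  x = 10: RHS = 3, y in [5, 6]  -> 2 point(s)
Affine points: 13. Add the point at infinity: total = 14.

#E(F_11) = 14


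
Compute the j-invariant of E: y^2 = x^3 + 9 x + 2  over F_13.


Delta = -16(4 a^3 + 27 b^2) mod 13 = 2
-1728 * (4 a)^3 = -1728 * (4*9)^3 mod 13 = 12
j = 12 * 2^(-1) mod 13 = 6

j = 6 (mod 13)


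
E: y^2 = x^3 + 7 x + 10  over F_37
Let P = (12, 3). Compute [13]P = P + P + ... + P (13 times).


k = 13 = 1101_2 (binary, LSB first: 1011)
Double-and-add from P = (12, 3):
  bit 0 = 1: acc = O + (12, 3) = (12, 3)
  bit 1 = 0: acc unchanged = (12, 3)
  bit 2 = 1: acc = (12, 3) + (17, 11) = (15, 7)
  bit 3 = 1: acc = (15, 7) + (19, 34) = (0, 11)

13P = (0, 11)


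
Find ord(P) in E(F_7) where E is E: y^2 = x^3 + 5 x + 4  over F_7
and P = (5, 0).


Compute successive multiples of P until we hit O:
  1P = (5, 0)
  2P = O

ord(P) = 2


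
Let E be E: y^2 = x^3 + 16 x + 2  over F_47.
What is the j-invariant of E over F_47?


Delta = -16(4 a^3 + 27 b^2) mod 47 = 33
-1728 * (4 a)^3 = -1728 * (4*16)^3 mod 47 = 40
j = 40 * 33^(-1) mod 47 = 24

j = 24 (mod 47)


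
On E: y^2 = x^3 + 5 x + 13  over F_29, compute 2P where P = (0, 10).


Doubling: s = (3 x1^2 + a) / (2 y1)
s = (3*0^2 + 5) / (2*10) mod 29 = 22
x3 = s^2 - 2 x1 mod 29 = 22^2 - 2*0 = 20
y3 = s (x1 - x3) - y1 mod 29 = 22 * (0 - 20) - 10 = 14

2P = (20, 14)


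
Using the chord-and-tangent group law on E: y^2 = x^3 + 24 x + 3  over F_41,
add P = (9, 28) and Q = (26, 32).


P != Q, so use the chord formula.
s = (y2 - y1) / (x2 - x1) = (4) / (17) mod 41 = 34
x3 = s^2 - x1 - x2 mod 41 = 34^2 - 9 - 26 = 14
y3 = s (x1 - x3) - y1 mod 41 = 34 * (9 - 14) - 28 = 7

P + Q = (14, 7)


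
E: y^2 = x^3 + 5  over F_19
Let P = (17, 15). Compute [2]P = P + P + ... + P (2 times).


k = 2 = 10_2 (binary, LSB first: 01)
Double-and-add from P = (17, 15):
  bit 0 = 0: acc unchanged = O
  bit 1 = 1: acc = O + (11, 14) = (11, 14)

2P = (11, 14)


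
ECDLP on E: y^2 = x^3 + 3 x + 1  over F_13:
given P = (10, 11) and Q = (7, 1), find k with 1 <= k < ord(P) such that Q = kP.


Enumerate multiples of P until we hit Q = (7, 1):
  1P = (10, 11)
  2P = (7, 12)
  3P = (12, 7)
  4P = (8, 11)
  5P = (8, 2)
  6P = (12, 6)
  7P = (7, 1)
Match found at i = 7.

k = 7


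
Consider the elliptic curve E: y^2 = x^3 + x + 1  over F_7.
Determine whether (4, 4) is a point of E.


Check whether y^2 = x^3 + 1 x + 1 (mod 7) for (x, y) = (4, 4).
LHS: y^2 = 4^2 mod 7 = 2
RHS: x^3 + 1 x + 1 = 4^3 + 1*4 + 1 mod 7 = 6
LHS != RHS

No, not on the curve


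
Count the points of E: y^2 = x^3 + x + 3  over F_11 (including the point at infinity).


For each x in F_11, count y with y^2 = x^3 + 1 x + 3 mod 11:
  x = 0: RHS = 3, y in [5, 6]  -> 2 point(s)
  x = 1: RHS = 5, y in [4, 7]  -> 2 point(s)
  x = 3: RHS = 0, y in [0]  -> 1 point(s)
  x = 4: RHS = 5, y in [4, 7]  -> 2 point(s)
  x = 5: RHS = 1, y in [1, 10]  -> 2 point(s)
  x = 6: RHS = 5, y in [4, 7]  -> 2 point(s)
  x = 7: RHS = 1, y in [1, 10]  -> 2 point(s)
  x = 9: RHS = 4, y in [2, 9]  -> 2 point(s)
  x = 10: RHS = 1, y in [1, 10]  -> 2 point(s)
Affine points: 17. Add the point at infinity: total = 18.

#E(F_11) = 18


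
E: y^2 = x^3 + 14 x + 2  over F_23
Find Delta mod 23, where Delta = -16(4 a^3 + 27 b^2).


4 a^3 + 27 b^2 = 4*14^3 + 27*2^2 = 10976 + 108 = 11084
Delta = -16 * (11084) = -177344
Delta mod 23 = 9

Delta = 9 (mod 23)


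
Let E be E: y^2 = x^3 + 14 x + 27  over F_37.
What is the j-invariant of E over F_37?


Delta = -16(4 a^3 + 27 b^2) mod 37 = 2
-1728 * (4 a)^3 = -1728 * (4*14)^3 mod 37 = 6
j = 6 * 2^(-1) mod 37 = 3

j = 3 (mod 37)


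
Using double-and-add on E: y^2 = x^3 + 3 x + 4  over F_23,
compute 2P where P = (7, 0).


k = 2 = 10_2 (binary, LSB first: 01)
Double-and-add from P = (7, 0):
  bit 0 = 0: acc unchanged = O
  bit 1 = 1: acc = O + O = O

2P = O


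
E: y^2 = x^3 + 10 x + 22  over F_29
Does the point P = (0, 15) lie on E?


Check whether y^2 = x^3 + 10 x + 22 (mod 29) for (x, y) = (0, 15).
LHS: y^2 = 15^2 mod 29 = 22
RHS: x^3 + 10 x + 22 = 0^3 + 10*0 + 22 mod 29 = 22
LHS = RHS

Yes, on the curve


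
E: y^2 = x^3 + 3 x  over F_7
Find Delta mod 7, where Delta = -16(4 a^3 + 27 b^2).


4 a^3 + 27 b^2 = 4*3^3 + 27*0^2 = 108 + 0 = 108
Delta = -16 * (108) = -1728
Delta mod 7 = 1

Delta = 1 (mod 7)


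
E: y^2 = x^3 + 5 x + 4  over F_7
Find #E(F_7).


For each x in F_7, count y with y^2 = x^3 + 5 x + 4 mod 7:
  x = 0: RHS = 4, y in [2, 5]  -> 2 point(s)
  x = 2: RHS = 1, y in [1, 6]  -> 2 point(s)
  x = 3: RHS = 4, y in [2, 5]  -> 2 point(s)
  x = 4: RHS = 4, y in [2, 5]  -> 2 point(s)
  x = 5: RHS = 0, y in [0]  -> 1 point(s)
Affine points: 9. Add the point at infinity: total = 10.

#E(F_7) = 10


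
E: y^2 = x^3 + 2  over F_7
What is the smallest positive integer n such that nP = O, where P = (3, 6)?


Compute successive multiples of P until we hit O:
  1P = (3, 6)
  2P = (3, 1)
  3P = O

ord(P) = 3


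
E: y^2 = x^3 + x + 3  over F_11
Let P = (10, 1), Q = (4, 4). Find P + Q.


P != Q, so use the chord formula.
s = (y2 - y1) / (x2 - x1) = (3) / (5) mod 11 = 5
x3 = s^2 - x1 - x2 mod 11 = 5^2 - 10 - 4 = 0
y3 = s (x1 - x3) - y1 mod 11 = 5 * (10 - 0) - 1 = 5

P + Q = (0, 5)


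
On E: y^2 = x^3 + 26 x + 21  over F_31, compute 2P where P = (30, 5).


Doubling: s = (3 x1^2 + a) / (2 y1)
s = (3*30^2 + 26) / (2*5) mod 31 = 6
x3 = s^2 - 2 x1 mod 31 = 6^2 - 2*30 = 7
y3 = s (x1 - x3) - y1 mod 31 = 6 * (30 - 7) - 5 = 9

2P = (7, 9)


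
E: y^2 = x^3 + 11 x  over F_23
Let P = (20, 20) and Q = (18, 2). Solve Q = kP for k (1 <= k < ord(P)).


Enumerate multiples of P until we hit Q = (18, 2):
  1P = (20, 20)
  2P = (18, 21)
  3P = (14, 0)
  4P = (18, 2)
Match found at i = 4.

k = 4


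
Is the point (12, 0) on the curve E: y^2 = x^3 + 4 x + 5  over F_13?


Check whether y^2 = x^3 + 4 x + 5 (mod 13) for (x, y) = (12, 0).
LHS: y^2 = 0^2 mod 13 = 0
RHS: x^3 + 4 x + 5 = 12^3 + 4*12 + 5 mod 13 = 0
LHS = RHS

Yes, on the curve


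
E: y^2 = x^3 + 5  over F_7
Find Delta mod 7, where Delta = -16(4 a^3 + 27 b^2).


4 a^3 + 27 b^2 = 4*0^3 + 27*5^2 = 0 + 675 = 675
Delta = -16 * (675) = -10800
Delta mod 7 = 1

Delta = 1 (mod 7)


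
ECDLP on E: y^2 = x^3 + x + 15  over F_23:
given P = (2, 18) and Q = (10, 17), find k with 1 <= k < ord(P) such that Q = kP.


Enumerate multiples of P until we hit Q = (10, 17):
  1P = (2, 18)
  2P = (20, 10)
  3P = (10, 6)
  4P = (19, 19)
  5P = (18, 0)
  6P = (19, 4)
  7P = (10, 17)
Match found at i = 7.

k = 7


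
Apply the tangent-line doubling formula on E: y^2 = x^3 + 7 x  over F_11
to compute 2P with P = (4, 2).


Doubling: s = (3 x1^2 + a) / (2 y1)
s = (3*4^2 + 7) / (2*2) mod 11 = 0
x3 = s^2 - 2 x1 mod 11 = 0^2 - 2*4 = 3
y3 = s (x1 - x3) - y1 mod 11 = 0 * (4 - 3) - 2 = 9

2P = (3, 9)


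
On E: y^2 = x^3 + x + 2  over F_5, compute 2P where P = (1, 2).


k = 2 = 10_2 (binary, LSB first: 01)
Double-and-add from P = (1, 2):
  bit 0 = 0: acc unchanged = O
  bit 1 = 1: acc = O + (4, 0) = (4, 0)

2P = (4, 0)


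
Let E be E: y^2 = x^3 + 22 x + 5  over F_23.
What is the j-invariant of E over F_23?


Delta = -16(4 a^3 + 27 b^2) mod 23 = 5
-1728 * (4 a)^3 = -1728 * (4*22)^3 mod 23 = 8
j = 8 * 5^(-1) mod 23 = 20

j = 20 (mod 23)


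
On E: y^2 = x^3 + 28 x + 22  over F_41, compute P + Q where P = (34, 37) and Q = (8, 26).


P != Q, so use the chord formula.
s = (y2 - y1) / (x2 - x1) = (30) / (15) mod 41 = 2
x3 = s^2 - x1 - x2 mod 41 = 2^2 - 34 - 8 = 3
y3 = s (x1 - x3) - y1 mod 41 = 2 * (34 - 3) - 37 = 25

P + Q = (3, 25)


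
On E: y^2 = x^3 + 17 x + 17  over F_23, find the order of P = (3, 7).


Compute successive multiples of P until we hit O:
  1P = (3, 7)
  2P = (2, 6)
  3P = (19, 0)
  4P = (2, 17)
  5P = (3, 16)
  6P = O

ord(P) = 6


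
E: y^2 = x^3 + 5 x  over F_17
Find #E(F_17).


For each x in F_17, count y with y^2 = x^3 + 5 x + 0 mod 17:
  x = 0: RHS = 0, y in [0]  -> 1 point(s)
  x = 2: RHS = 1, y in [1, 16]  -> 2 point(s)
  x = 3: RHS = 8, y in [5, 12]  -> 2 point(s)
  x = 4: RHS = 16, y in [4, 13]  -> 2 point(s)
  x = 6: RHS = 8, y in [5, 12]  -> 2 point(s)
  x = 7: RHS = 4, y in [2, 15]  -> 2 point(s)
  x = 8: RHS = 8, y in [5, 12]  -> 2 point(s)
  x = 9: RHS = 9, y in [3, 14]  -> 2 point(s)
  x = 10: RHS = 13, y in [8, 9]  -> 2 point(s)
  x = 11: RHS = 9, y in [3, 14]  -> 2 point(s)
  x = 13: RHS = 1, y in [1, 16]  -> 2 point(s)
  x = 14: RHS = 9, y in [3, 14]  -> 2 point(s)
  x = 15: RHS = 16, y in [4, 13]  -> 2 point(s)
Affine points: 25. Add the point at infinity: total = 26.

#E(F_17) = 26


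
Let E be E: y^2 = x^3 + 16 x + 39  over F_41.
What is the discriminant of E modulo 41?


4 a^3 + 27 b^2 = 4*16^3 + 27*39^2 = 16384 + 41067 = 57451
Delta = -16 * (57451) = -919216
Delta mod 41 = 4

Delta = 4 (mod 41)


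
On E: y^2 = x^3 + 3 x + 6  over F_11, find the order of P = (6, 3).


Compute successive multiples of P until we hit O:
  1P = (6, 3)
  2P = (3, 3)
  3P = (2, 8)
  4P = (8, 5)
  5P = (9, 5)
  6P = (5, 5)
  7P = (4, 4)
  8P = (4, 7)
  ... (continuing to 15P)
  15P = O

ord(P) = 15


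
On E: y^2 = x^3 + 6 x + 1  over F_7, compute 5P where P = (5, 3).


k = 5 = 101_2 (binary, LSB first: 101)
Double-and-add from P = (5, 3):
  bit 0 = 1: acc = O + (5, 3) = (5, 3)
  bit 1 = 0: acc unchanged = (5, 3)
  bit 2 = 1: acc = (5, 3) + (3, 2) = (1, 6)

5P = (1, 6)


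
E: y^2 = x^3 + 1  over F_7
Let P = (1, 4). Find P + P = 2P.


Doubling: s = (3 x1^2 + a) / (2 y1)
s = (3*1^2 + 0) / (2*4) mod 7 = 3
x3 = s^2 - 2 x1 mod 7 = 3^2 - 2*1 = 0
y3 = s (x1 - x3) - y1 mod 7 = 3 * (1 - 0) - 4 = 6

2P = (0, 6)


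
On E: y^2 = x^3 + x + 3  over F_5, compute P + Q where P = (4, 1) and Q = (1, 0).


P != Q, so use the chord formula.
s = (y2 - y1) / (x2 - x1) = (4) / (2) mod 5 = 2
x3 = s^2 - x1 - x2 mod 5 = 2^2 - 4 - 1 = 4
y3 = s (x1 - x3) - y1 mod 5 = 2 * (4 - 4) - 1 = 4

P + Q = (4, 4)


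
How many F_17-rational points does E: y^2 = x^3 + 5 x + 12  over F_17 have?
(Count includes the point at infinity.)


For each x in F_17, count y with y^2 = x^3 + 5 x + 12 mod 17:
  x = 1: RHS = 1, y in [1, 16]  -> 2 point(s)
  x = 2: RHS = 13, y in [8, 9]  -> 2 point(s)
  x = 5: RHS = 9, y in [3, 14]  -> 2 point(s)
  x = 7: RHS = 16, y in [4, 13]  -> 2 point(s)
  x = 9: RHS = 4, y in [2, 15]  -> 2 point(s)
  x = 10: RHS = 8, y in [5, 12]  -> 2 point(s)
  x = 11: RHS = 4, y in [2, 15]  -> 2 point(s)
  x = 12: RHS = 15, y in [7, 10]  -> 2 point(s)
  x = 13: RHS = 13, y in [8, 9]  -> 2 point(s)
  x = 14: RHS = 4, y in [2, 15]  -> 2 point(s)
Affine points: 20. Add the point at infinity: total = 21.

#E(F_17) = 21


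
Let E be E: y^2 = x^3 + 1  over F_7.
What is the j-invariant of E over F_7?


Delta = -16(4 a^3 + 27 b^2) mod 7 = 2
-1728 * (4 a)^3 = -1728 * (4*0)^3 mod 7 = 0
j = 0 * 2^(-1) mod 7 = 0

j = 0 (mod 7)


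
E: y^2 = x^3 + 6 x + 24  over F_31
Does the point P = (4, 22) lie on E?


Check whether y^2 = x^3 + 6 x + 24 (mod 31) for (x, y) = (4, 22).
LHS: y^2 = 22^2 mod 31 = 19
RHS: x^3 + 6 x + 24 = 4^3 + 6*4 + 24 mod 31 = 19
LHS = RHS

Yes, on the curve


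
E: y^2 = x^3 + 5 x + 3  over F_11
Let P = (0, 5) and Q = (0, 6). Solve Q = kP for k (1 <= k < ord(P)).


Enumerate multiples of P until we hit Q = (0, 6):
  1P = (0, 5)
  2P = (3, 10)
  3P = (1, 8)
  4P = (8, 4)
  5P = (8, 7)
  6P = (1, 3)
  7P = (3, 1)
  8P = (0, 6)
Match found at i = 8.

k = 8


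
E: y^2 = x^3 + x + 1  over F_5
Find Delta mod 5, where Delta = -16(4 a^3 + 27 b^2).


4 a^3 + 27 b^2 = 4*1^3 + 27*1^2 = 4 + 27 = 31
Delta = -16 * (31) = -496
Delta mod 5 = 4

Delta = 4 (mod 5)


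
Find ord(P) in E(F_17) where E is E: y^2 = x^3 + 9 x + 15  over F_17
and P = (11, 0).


Compute successive multiples of P until we hit O:
  1P = (11, 0)
  2P = O

ord(P) = 2


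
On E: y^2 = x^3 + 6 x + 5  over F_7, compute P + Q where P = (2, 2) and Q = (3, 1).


P != Q, so use the chord formula.
s = (y2 - y1) / (x2 - x1) = (6) / (1) mod 7 = 6
x3 = s^2 - x1 - x2 mod 7 = 6^2 - 2 - 3 = 3
y3 = s (x1 - x3) - y1 mod 7 = 6 * (2 - 3) - 2 = 6

P + Q = (3, 6)


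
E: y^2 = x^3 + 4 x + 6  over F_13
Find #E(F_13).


For each x in F_13, count y with y^2 = x^3 + 4 x + 6 mod 13:
  x = 2: RHS = 9, y in [3, 10]  -> 2 point(s)
  x = 6: RHS = 12, y in [5, 8]  -> 2 point(s)
  x = 7: RHS = 0, y in [0]  -> 1 point(s)
  x = 8: RHS = 4, y in [2, 11]  -> 2 point(s)
  x = 9: RHS = 4, y in [2, 11]  -> 2 point(s)
  x = 11: RHS = 3, y in [4, 9]  -> 2 point(s)
  x = 12: RHS = 1, y in [1, 12]  -> 2 point(s)
Affine points: 13. Add the point at infinity: total = 14.

#E(F_13) = 14


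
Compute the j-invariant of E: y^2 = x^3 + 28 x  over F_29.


Delta = -16(4 a^3 + 27 b^2) mod 29 = 6
-1728 * (4 a)^3 = -1728 * (4*28)^3 mod 29 = 15
j = 15 * 6^(-1) mod 29 = 17

j = 17 (mod 29)


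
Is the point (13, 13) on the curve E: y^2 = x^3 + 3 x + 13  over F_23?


Check whether y^2 = x^3 + 3 x + 13 (mod 23) for (x, y) = (13, 13).
LHS: y^2 = 13^2 mod 23 = 8
RHS: x^3 + 3 x + 13 = 13^3 + 3*13 + 13 mod 23 = 18
LHS != RHS

No, not on the curve


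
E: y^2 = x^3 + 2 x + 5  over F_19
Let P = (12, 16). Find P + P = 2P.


Doubling: s = (3 x1^2 + a) / (2 y1)
s = (3*12^2 + 2) / (2*16) mod 19 = 10
x3 = s^2 - 2 x1 mod 19 = 10^2 - 2*12 = 0
y3 = s (x1 - x3) - y1 mod 19 = 10 * (12 - 0) - 16 = 9

2P = (0, 9)


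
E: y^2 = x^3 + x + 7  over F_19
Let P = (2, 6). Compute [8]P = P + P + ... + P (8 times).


k = 8 = 1000_2 (binary, LSB first: 0001)
Double-and-add from P = (2, 6):
  bit 0 = 0: acc unchanged = O
  bit 1 = 0: acc unchanged = O
  bit 2 = 0: acc unchanged = O
  bit 3 = 1: acc = O + (17, 15) = (17, 15)

8P = (17, 15)


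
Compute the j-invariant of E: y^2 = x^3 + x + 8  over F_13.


Delta = -16(4 a^3 + 27 b^2) mod 13 = 4
-1728 * (4 a)^3 = -1728 * (4*1)^3 mod 13 = 12
j = 12 * 4^(-1) mod 13 = 3

j = 3 (mod 13)


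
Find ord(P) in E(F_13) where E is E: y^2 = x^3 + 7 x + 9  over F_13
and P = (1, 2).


Compute successive multiples of P until we hit O:
  1P = (1, 2)
  2P = (1, 11)
  3P = O

ord(P) = 3


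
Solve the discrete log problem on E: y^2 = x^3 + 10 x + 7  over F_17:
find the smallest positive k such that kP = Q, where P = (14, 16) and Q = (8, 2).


Enumerate multiples of P until we hit Q = (8, 2):
  1P = (14, 16)
  2P = (4, 3)
  3P = (8, 2)
Match found at i = 3.

k = 3


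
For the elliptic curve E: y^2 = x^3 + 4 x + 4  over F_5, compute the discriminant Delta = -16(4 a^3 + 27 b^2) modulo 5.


4 a^3 + 27 b^2 = 4*4^3 + 27*4^2 = 256 + 432 = 688
Delta = -16 * (688) = -11008
Delta mod 5 = 2

Delta = 2 (mod 5)


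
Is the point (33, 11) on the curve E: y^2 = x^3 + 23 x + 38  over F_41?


Check whether y^2 = x^3 + 23 x + 38 (mod 41) for (x, y) = (33, 11).
LHS: y^2 = 11^2 mod 41 = 39
RHS: x^3 + 23 x + 38 = 33^3 + 23*33 + 38 mod 41 = 39
LHS = RHS

Yes, on the curve


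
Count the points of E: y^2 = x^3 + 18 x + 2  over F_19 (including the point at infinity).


For each x in F_19, count y with y^2 = x^3 + 18 x + 2 mod 19:
  x = 3: RHS = 7, y in [8, 11]  -> 2 point(s)
  x = 4: RHS = 5, y in [9, 10]  -> 2 point(s)
  x = 9: RHS = 0, y in [0]  -> 1 point(s)
  x = 10: RHS = 4, y in [2, 17]  -> 2 point(s)
  x = 11: RHS = 11, y in [7, 12]  -> 2 point(s)
  x = 13: RHS = 1, y in [1, 18]  -> 2 point(s)
  x = 16: RHS = 16, y in [4, 15]  -> 2 point(s)
Affine points: 13. Add the point at infinity: total = 14.

#E(F_19) = 14


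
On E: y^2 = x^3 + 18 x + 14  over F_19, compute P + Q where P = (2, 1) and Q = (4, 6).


P != Q, so use the chord formula.
s = (y2 - y1) / (x2 - x1) = (5) / (2) mod 19 = 12
x3 = s^2 - x1 - x2 mod 19 = 12^2 - 2 - 4 = 5
y3 = s (x1 - x3) - y1 mod 19 = 12 * (2 - 5) - 1 = 1

P + Q = (5, 1)


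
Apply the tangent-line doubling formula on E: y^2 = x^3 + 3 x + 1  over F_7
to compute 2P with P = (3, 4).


Doubling: s = (3 x1^2 + a) / (2 y1)
s = (3*3^2 + 3) / (2*4) mod 7 = 2
x3 = s^2 - 2 x1 mod 7 = 2^2 - 2*3 = 5
y3 = s (x1 - x3) - y1 mod 7 = 2 * (3 - 5) - 4 = 6

2P = (5, 6)


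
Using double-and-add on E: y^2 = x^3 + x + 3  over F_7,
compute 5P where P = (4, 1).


k = 5 = 101_2 (binary, LSB first: 101)
Double-and-add from P = (4, 1):
  bit 0 = 1: acc = O + (4, 1) = (4, 1)
  bit 1 = 0: acc unchanged = (4, 1)
  bit 2 = 1: acc = (4, 1) + (6, 1) = (4, 6)

5P = (4, 6)


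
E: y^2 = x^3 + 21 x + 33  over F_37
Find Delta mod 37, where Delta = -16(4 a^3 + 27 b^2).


4 a^3 + 27 b^2 = 4*21^3 + 27*33^2 = 37044 + 29403 = 66447
Delta = -16 * (66447) = -1063152
Delta mod 37 = 6

Delta = 6 (mod 37)


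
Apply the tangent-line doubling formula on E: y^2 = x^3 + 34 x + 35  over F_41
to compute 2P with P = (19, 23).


Doubling: s = (3 x1^2 + a) / (2 y1)
s = (3*19^2 + 34) / (2*23) mod 41 = 2
x3 = s^2 - 2 x1 mod 41 = 2^2 - 2*19 = 7
y3 = s (x1 - x3) - y1 mod 41 = 2 * (19 - 7) - 23 = 1

2P = (7, 1)


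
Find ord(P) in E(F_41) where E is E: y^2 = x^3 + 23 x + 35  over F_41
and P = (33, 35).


Compute successive multiples of P until we hit O:
  1P = (33, 35)
  2P = (11, 15)
  3P = (29, 32)
  4P = (18, 7)
  5P = (21, 12)
  6P = (20, 7)
  7P = (30, 3)
  8P = (28, 32)
  ... (continuing to 48P)
  48P = O

ord(P) = 48


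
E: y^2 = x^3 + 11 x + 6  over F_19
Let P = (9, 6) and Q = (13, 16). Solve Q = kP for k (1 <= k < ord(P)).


Enumerate multiples of P until we hit Q = (13, 16):
  1P = (9, 6)
  2P = (2, 6)
  3P = (8, 13)
  4P = (13, 3)
  5P = (13, 16)
Match found at i = 5.

k = 5


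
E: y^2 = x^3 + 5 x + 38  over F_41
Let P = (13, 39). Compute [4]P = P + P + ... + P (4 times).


k = 4 = 100_2 (binary, LSB first: 001)
Double-and-add from P = (13, 39):
  bit 0 = 0: acc unchanged = O
  bit 1 = 0: acc unchanged = O
  bit 2 = 1: acc = O + (23, 26) = (23, 26)

4P = (23, 26)


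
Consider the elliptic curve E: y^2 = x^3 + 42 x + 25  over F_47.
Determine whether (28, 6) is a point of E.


Check whether y^2 = x^3 + 42 x + 25 (mod 47) for (x, y) = (28, 6).
LHS: y^2 = 6^2 mod 47 = 36
RHS: x^3 + 42 x + 25 = 28^3 + 42*28 + 25 mod 47 = 29
LHS != RHS

No, not on the curve


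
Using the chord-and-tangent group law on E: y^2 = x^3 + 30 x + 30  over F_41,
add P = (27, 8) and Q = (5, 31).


P != Q, so use the chord formula.
s = (y2 - y1) / (x2 - x1) = (23) / (19) mod 41 = 12
x3 = s^2 - x1 - x2 mod 41 = 12^2 - 27 - 5 = 30
y3 = s (x1 - x3) - y1 mod 41 = 12 * (27 - 30) - 8 = 38

P + Q = (30, 38)


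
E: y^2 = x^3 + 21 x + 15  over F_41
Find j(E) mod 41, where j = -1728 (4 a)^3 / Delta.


Delta = -16(4 a^3 + 27 b^2) mod 41 = 3
-1728 * (4 a)^3 = -1728 * (4*21)^3 mod 41 = 34
j = 34 * 3^(-1) mod 41 = 25

j = 25 (mod 41)


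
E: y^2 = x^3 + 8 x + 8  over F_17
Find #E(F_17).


For each x in F_17, count y with y^2 = x^3 + 8 x + 8 mod 17:
  x = 0: RHS = 8, y in [5, 12]  -> 2 point(s)
  x = 1: RHS = 0, y in [0]  -> 1 point(s)
  x = 2: RHS = 15, y in [7, 10]  -> 2 point(s)
  x = 3: RHS = 8, y in [5, 12]  -> 2 point(s)
  x = 4: RHS = 2, y in [6, 11]  -> 2 point(s)
  x = 6: RHS = 0, y in [0]  -> 1 point(s)
  x = 7: RHS = 16, y in [4, 13]  -> 2 point(s)
  x = 10: RHS = 0, y in [0]  -> 1 point(s)
  x = 11: RHS = 16, y in [4, 13]  -> 2 point(s)
  x = 12: RHS = 13, y in [8, 9]  -> 2 point(s)
  x = 14: RHS = 8, y in [5, 12]  -> 2 point(s)
  x = 15: RHS = 1, y in [1, 16]  -> 2 point(s)
  x = 16: RHS = 16, y in [4, 13]  -> 2 point(s)
Affine points: 23. Add the point at infinity: total = 24.

#E(F_17) = 24


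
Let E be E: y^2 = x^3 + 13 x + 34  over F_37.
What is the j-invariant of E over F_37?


Delta = -16(4 a^3 + 27 b^2) mod 37 = 26
-1728 * (4 a)^3 = -1728 * (4*13)^3 mod 37 = 14
j = 14 * 26^(-1) mod 37 = 29

j = 29 (mod 37)


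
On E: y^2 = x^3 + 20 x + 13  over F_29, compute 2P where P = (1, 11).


Doubling: s = (3 x1^2 + a) / (2 y1)
s = (3*1^2 + 20) / (2*11) mod 29 = 5
x3 = s^2 - 2 x1 mod 29 = 5^2 - 2*1 = 23
y3 = s (x1 - x3) - y1 mod 29 = 5 * (1 - 23) - 11 = 24

2P = (23, 24)


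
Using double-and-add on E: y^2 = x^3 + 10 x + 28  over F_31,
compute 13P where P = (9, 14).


k = 13 = 1101_2 (binary, LSB first: 1011)
Double-and-add from P = (9, 14):
  bit 0 = 1: acc = O + (9, 14) = (9, 14)
  bit 1 = 0: acc unchanged = (9, 14)
  bit 2 = 1: acc = (9, 14) + (12, 27) = (15, 22)
  bit 3 = 1: acc = (15, 22) + (8, 0) = (28, 8)

13P = (28, 8)


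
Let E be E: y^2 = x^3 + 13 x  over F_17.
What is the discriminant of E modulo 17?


4 a^3 + 27 b^2 = 4*13^3 + 27*0^2 = 8788 + 0 = 8788
Delta = -16 * (8788) = -140608
Delta mod 17 = 16

Delta = 16 (mod 17)


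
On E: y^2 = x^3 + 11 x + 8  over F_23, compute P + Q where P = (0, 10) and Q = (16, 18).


P != Q, so use the chord formula.
s = (y2 - y1) / (x2 - x1) = (8) / (16) mod 23 = 12
x3 = s^2 - x1 - x2 mod 23 = 12^2 - 0 - 16 = 13
y3 = s (x1 - x3) - y1 mod 23 = 12 * (0 - 13) - 10 = 18

P + Q = (13, 18)


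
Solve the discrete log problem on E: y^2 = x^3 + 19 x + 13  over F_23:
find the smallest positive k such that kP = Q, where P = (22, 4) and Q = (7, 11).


Enumerate multiples of P until we hit Q = (7, 11):
  1P = (22, 4)
  2P = (11, 9)
  3P = (21, 6)
  4P = (7, 12)
  5P = (18, 0)
  6P = (7, 11)
Match found at i = 6.

k = 6


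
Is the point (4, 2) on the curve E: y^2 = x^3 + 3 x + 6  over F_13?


Check whether y^2 = x^3 + 3 x + 6 (mod 13) for (x, y) = (4, 2).
LHS: y^2 = 2^2 mod 13 = 4
RHS: x^3 + 3 x + 6 = 4^3 + 3*4 + 6 mod 13 = 4
LHS = RHS

Yes, on the curve


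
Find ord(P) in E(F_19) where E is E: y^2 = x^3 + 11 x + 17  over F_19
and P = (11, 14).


Compute successive multiples of P until we hit O:
  1P = (11, 14)
  2P = (8, 3)
  3P = (5, 8)
  4P = (4, 12)
  5P = (13, 18)
  6P = (18, 10)
  7P = (7, 0)
  8P = (18, 9)
  ... (continuing to 14P)
  14P = O

ord(P) = 14


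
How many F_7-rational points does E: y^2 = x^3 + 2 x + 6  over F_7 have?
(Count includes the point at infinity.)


For each x in F_7, count y with y^2 = x^3 + 2 x + 6 mod 7:
  x = 1: RHS = 2, y in [3, 4]  -> 2 point(s)
  x = 2: RHS = 4, y in [2, 5]  -> 2 point(s)
  x = 3: RHS = 4, y in [2, 5]  -> 2 point(s)
  x = 4: RHS = 1, y in [1, 6]  -> 2 point(s)
  x = 5: RHS = 1, y in [1, 6]  -> 2 point(s)
Affine points: 10. Add the point at infinity: total = 11.

#E(F_7) = 11


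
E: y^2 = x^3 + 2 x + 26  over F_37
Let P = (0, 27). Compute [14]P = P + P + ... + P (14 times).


k = 14 = 1110_2 (binary, LSB first: 0111)
Double-and-add from P = (0, 27):
  bit 0 = 0: acc unchanged = O
  bit 1 = 1: acc = O + (10, 11) = (10, 11)
  bit 2 = 1: acc = (10, 11) + (29, 4) = (9, 12)
  bit 3 = 1: acc = (9, 12) + (19, 35) = (8, 31)

14P = (8, 31)


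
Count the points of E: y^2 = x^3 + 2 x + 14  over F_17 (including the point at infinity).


For each x in F_17, count y with y^2 = x^3 + 2 x + 14 mod 17:
  x = 1: RHS = 0, y in [0]  -> 1 point(s)
  x = 2: RHS = 9, y in [3, 14]  -> 2 point(s)
  x = 3: RHS = 13, y in [8, 9]  -> 2 point(s)
  x = 4: RHS = 1, y in [1, 16]  -> 2 point(s)
  x = 5: RHS = 13, y in [8, 9]  -> 2 point(s)
  x = 6: RHS = 4, y in [2, 15]  -> 2 point(s)
  x = 8: RHS = 15, y in [7, 10]  -> 2 point(s)
  x = 9: RHS = 13, y in [8, 9]  -> 2 point(s)
  x = 12: RHS = 15, y in [7, 10]  -> 2 point(s)
  x = 14: RHS = 15, y in [7, 10]  -> 2 point(s)
  x = 15: RHS = 2, y in [6, 11]  -> 2 point(s)
Affine points: 21. Add the point at infinity: total = 22.

#E(F_17) = 22


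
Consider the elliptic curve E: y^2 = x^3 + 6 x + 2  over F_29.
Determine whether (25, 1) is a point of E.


Check whether y^2 = x^3 + 6 x + 2 (mod 29) for (x, y) = (25, 1).
LHS: y^2 = 1^2 mod 29 = 1
RHS: x^3 + 6 x + 2 = 25^3 + 6*25 + 2 mod 29 = 1
LHS = RHS

Yes, on the curve


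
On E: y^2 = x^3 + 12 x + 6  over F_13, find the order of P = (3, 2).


Compute successive multiples of P until we hit O:
  1P = (3, 2)
  2P = (7, 11)
  3P = (4, 12)
  4P = (2, 8)
  5P = (5, 10)
  6P = (8, 4)
  7P = (11, 0)
  8P = (8, 9)
  ... (continuing to 14P)
  14P = O

ord(P) = 14


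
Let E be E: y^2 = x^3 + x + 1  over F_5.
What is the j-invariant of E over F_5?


Delta = -16(4 a^3 + 27 b^2) mod 5 = 4
-1728 * (4 a)^3 = -1728 * (4*1)^3 mod 5 = 3
j = 3 * 4^(-1) mod 5 = 2

j = 2 (mod 5)


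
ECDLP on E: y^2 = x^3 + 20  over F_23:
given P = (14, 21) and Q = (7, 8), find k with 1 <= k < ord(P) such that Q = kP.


Enumerate multiples of P until we hit Q = (7, 8):
  1P = (14, 21)
  2P = (7, 8)
Match found at i = 2.

k = 2


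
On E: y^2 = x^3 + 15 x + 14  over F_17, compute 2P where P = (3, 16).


Doubling: s = (3 x1^2 + a) / (2 y1)
s = (3*3^2 + 15) / (2*16) mod 17 = 13
x3 = s^2 - 2 x1 mod 17 = 13^2 - 2*3 = 10
y3 = s (x1 - x3) - y1 mod 17 = 13 * (3 - 10) - 16 = 12

2P = (10, 12)


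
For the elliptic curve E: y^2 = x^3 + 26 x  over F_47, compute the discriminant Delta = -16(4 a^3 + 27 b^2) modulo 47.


4 a^3 + 27 b^2 = 4*26^3 + 27*0^2 = 70304 + 0 = 70304
Delta = -16 * (70304) = -1124864
Delta mod 47 = 34

Delta = 34 (mod 47)


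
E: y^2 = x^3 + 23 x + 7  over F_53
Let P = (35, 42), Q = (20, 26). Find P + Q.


P != Q, so use the chord formula.
s = (y2 - y1) / (x2 - x1) = (37) / (38) mod 53 = 47
x3 = s^2 - x1 - x2 mod 53 = 47^2 - 35 - 20 = 34
y3 = s (x1 - x3) - y1 mod 53 = 47 * (35 - 34) - 42 = 5

P + Q = (34, 5)


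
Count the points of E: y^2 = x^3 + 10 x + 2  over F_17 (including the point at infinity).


For each x in F_17, count y with y^2 = x^3 + 10 x + 2 mod 17:
  x = 0: RHS = 2, y in [6, 11]  -> 2 point(s)
  x = 1: RHS = 13, y in [8, 9]  -> 2 point(s)
  x = 2: RHS = 13, y in [8, 9]  -> 2 point(s)
  x = 3: RHS = 8, y in [5, 12]  -> 2 point(s)
  x = 4: RHS = 4, y in [2, 15]  -> 2 point(s)
  x = 8: RHS = 16, y in [4, 13]  -> 2 point(s)
  x = 11: RHS = 15, y in [7, 10]  -> 2 point(s)
  x = 13: RHS = 0, y in [0]  -> 1 point(s)
  x = 14: RHS = 13, y in [8, 9]  -> 2 point(s)
  x = 15: RHS = 8, y in [5, 12]  -> 2 point(s)
  x = 16: RHS = 8, y in [5, 12]  -> 2 point(s)
Affine points: 21. Add the point at infinity: total = 22.

#E(F_17) = 22


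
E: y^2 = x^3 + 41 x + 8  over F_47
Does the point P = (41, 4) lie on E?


Check whether y^2 = x^3 + 41 x + 8 (mod 47) for (x, y) = (41, 4).
LHS: y^2 = 4^2 mod 47 = 16
RHS: x^3 + 41 x + 8 = 41^3 + 41*41 + 8 mod 47 = 16
LHS = RHS

Yes, on the curve


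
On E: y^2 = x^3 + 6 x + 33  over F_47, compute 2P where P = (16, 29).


Doubling: s = (3 x1^2 + a) / (2 y1)
s = (3*16^2 + 6) / (2*29) mod 47 = 2
x3 = s^2 - 2 x1 mod 47 = 2^2 - 2*16 = 19
y3 = s (x1 - x3) - y1 mod 47 = 2 * (16 - 19) - 29 = 12

2P = (19, 12)


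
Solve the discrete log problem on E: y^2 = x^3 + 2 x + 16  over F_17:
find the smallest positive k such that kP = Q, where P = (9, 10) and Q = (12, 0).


Enumerate multiples of P until we hit Q = (12, 0):
  1P = (9, 10)
  2P = (12, 0)
Match found at i = 2.

k = 2


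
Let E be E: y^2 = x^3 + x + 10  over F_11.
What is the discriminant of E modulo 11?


4 a^3 + 27 b^2 = 4*1^3 + 27*10^2 = 4 + 2700 = 2704
Delta = -16 * (2704) = -43264
Delta mod 11 = 10

Delta = 10 (mod 11)


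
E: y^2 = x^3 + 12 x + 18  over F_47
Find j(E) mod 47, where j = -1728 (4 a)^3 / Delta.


Delta = -16(4 a^3 + 27 b^2) mod 47 = 44
-1728 * (4 a)^3 = -1728 * (4*12)^3 mod 47 = 11
j = 11 * 44^(-1) mod 47 = 12

j = 12 (mod 47)


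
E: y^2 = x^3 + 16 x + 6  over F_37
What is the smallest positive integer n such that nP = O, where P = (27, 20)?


Compute successive multiples of P until we hit O:
  1P = (27, 20)
  2P = (11, 25)
  3P = (3, 28)
  4P = (3, 9)
  5P = (11, 12)
  6P = (27, 17)
  7P = O

ord(P) = 7


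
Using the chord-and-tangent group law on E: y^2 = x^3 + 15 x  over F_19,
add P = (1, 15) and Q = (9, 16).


P != Q, so use the chord formula.
s = (y2 - y1) / (x2 - x1) = (1) / (8) mod 19 = 12
x3 = s^2 - x1 - x2 mod 19 = 12^2 - 1 - 9 = 1
y3 = s (x1 - x3) - y1 mod 19 = 12 * (1 - 1) - 15 = 4

P + Q = (1, 4)


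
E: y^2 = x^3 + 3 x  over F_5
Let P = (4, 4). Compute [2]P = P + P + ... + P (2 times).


k = 2 = 10_2 (binary, LSB first: 01)
Double-and-add from P = (4, 4):
  bit 0 = 0: acc unchanged = O
  bit 1 = 1: acc = O + (1, 2) = (1, 2)

2P = (1, 2)


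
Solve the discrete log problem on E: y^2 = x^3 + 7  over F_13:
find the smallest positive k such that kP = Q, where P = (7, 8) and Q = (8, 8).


Enumerate multiples of P until we hit Q = (8, 8):
  1P = (7, 8)
  2P = (8, 8)
Match found at i = 2.

k = 2
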